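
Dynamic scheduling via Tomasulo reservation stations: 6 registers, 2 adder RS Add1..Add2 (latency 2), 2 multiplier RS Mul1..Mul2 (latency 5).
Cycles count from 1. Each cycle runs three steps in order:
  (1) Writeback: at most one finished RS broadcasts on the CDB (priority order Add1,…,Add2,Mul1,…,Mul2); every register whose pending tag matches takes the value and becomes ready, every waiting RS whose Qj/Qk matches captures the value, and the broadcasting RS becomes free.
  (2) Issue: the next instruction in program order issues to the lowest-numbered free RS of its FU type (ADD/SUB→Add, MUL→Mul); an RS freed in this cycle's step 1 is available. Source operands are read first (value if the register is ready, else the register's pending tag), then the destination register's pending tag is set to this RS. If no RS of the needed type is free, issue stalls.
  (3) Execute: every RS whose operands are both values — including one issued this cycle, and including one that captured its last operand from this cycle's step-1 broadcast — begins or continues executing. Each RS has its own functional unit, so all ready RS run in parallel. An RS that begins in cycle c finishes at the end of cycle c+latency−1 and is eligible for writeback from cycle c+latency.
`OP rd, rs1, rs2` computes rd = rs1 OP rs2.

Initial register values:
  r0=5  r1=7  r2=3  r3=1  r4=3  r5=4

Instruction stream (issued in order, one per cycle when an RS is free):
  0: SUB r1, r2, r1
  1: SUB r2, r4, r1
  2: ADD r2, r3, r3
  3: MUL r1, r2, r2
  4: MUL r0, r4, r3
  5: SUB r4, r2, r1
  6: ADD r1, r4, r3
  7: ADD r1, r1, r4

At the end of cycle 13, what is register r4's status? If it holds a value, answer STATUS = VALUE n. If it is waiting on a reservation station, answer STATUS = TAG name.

cycle 1: issue SUB r1<-Add1 // r0:5,r1:Add1,r2:3,r3:1,r4:3,r5:4
cycle 2: issue SUB r2<-Add2 // r0:5,r1:Add1,r2:Add2,r3:1,r4:3,r5:4
cycle 3: CDB Add1=-4; issue ADD r2<-Add1 // r0:5,r1:-4,r2:Add1,r3:1,r4:3,r5:4
cycle 4: issue MUL r1<-Mul1 // r0:5,r1:Mul1,r2:Add1,r3:1,r4:3,r5:4
cycle 5: CDB Add1=2; issue MUL r0<-Mul2 // r0:Mul2,r1:Mul1,r2:2,r3:1,r4:3,r5:4
cycle 6: CDB Add2=7; issue SUB r4<-Add1 // r0:Mul2,r1:Mul1,r2:2,r3:1,r4:Add1,r5:4
cycle 7: issue ADD r1<-Add2 // r0:Mul2,r1:Add2,r2:2,r3:1,r4:Add1,r5:4
cycle 8: stall // r0:Mul2,r1:Add2,r2:2,r3:1,r4:Add1,r5:4
cycle 9: stall // r0:Mul2,r1:Add2,r2:2,r3:1,r4:Add1,r5:4
cycle 10: CDB Mul1=4; stall // r0:Mul2,r1:Add2,r2:2,r3:1,r4:Add1,r5:4
cycle 11: CDB Mul2=3; stall // r0:3,r1:Add2,r2:2,r3:1,r4:Add1,r5:4
cycle 12: CDB Add1=-2; issue ADD r1<-Add1 // r0:3,r1:Add1,r2:2,r3:1,r4:-2,r5:4
cycle 13: - // r0:3,r1:Add1,r2:2,r3:1,r4:-2,r5:4

STATUS = VALUE -2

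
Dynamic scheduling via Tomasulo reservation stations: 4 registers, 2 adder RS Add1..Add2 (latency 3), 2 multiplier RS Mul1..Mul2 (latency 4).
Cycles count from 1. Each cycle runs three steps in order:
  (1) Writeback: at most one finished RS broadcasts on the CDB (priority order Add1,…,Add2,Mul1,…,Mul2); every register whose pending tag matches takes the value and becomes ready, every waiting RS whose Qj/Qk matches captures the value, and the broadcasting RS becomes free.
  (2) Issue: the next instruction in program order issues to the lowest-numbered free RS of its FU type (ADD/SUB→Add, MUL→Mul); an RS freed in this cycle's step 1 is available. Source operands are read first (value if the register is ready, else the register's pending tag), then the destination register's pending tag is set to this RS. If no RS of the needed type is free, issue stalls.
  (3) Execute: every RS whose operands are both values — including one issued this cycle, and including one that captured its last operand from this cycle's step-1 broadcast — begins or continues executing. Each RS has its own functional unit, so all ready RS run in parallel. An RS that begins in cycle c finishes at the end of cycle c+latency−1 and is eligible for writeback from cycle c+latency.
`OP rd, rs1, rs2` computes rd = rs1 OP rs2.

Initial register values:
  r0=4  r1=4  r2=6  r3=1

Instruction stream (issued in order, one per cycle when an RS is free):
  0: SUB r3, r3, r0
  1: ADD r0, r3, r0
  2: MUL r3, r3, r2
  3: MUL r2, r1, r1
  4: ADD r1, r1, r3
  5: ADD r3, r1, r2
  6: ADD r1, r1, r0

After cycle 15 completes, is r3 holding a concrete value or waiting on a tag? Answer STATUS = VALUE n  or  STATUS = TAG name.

c1: issue SUB r3<-Add1 | r0:4,r1:4,r2:6,r3:Add1
c2: issue ADD r0<-Add2 | r0:Add2,r1:4,r2:6,r3:Add1
c3: issue MUL r3<-Mul1 | r0:Add2,r1:4,r2:6,r3:Mul1
c4: CDB Add1=-3; issue MUL r2<-Mul2 | r0:Add2,r1:4,r2:Mul2,r3:Mul1
c5: issue ADD r1<-Add1 | r0:Add2,r1:Add1,r2:Mul2,r3:Mul1
c6: stall | r0:Add2,r1:Add1,r2:Mul2,r3:Mul1
c7: CDB Add2=1; issue ADD r3<-Add2 | r0:1,r1:Add1,r2:Mul2,r3:Add2
c8: CDB Mul1=-18; stall | r0:1,r1:Add1,r2:Mul2,r3:Add2
c9: CDB Mul2=16; stall | r0:1,r1:Add1,r2:16,r3:Add2
c10: stall | r0:1,r1:Add1,r2:16,r3:Add2
c11: CDB Add1=-14; issue ADD r1<-Add1 | r0:1,r1:Add1,r2:16,r3:Add2
c12: - | r0:1,r1:Add1,r2:16,r3:Add2
c13: - | r0:1,r1:Add1,r2:16,r3:Add2
c14: CDB Add1=-13 | r0:1,r1:-13,r2:16,r3:Add2
c15: CDB Add2=2 | r0:1,r1:-13,r2:16,r3:2

STATUS = VALUE 2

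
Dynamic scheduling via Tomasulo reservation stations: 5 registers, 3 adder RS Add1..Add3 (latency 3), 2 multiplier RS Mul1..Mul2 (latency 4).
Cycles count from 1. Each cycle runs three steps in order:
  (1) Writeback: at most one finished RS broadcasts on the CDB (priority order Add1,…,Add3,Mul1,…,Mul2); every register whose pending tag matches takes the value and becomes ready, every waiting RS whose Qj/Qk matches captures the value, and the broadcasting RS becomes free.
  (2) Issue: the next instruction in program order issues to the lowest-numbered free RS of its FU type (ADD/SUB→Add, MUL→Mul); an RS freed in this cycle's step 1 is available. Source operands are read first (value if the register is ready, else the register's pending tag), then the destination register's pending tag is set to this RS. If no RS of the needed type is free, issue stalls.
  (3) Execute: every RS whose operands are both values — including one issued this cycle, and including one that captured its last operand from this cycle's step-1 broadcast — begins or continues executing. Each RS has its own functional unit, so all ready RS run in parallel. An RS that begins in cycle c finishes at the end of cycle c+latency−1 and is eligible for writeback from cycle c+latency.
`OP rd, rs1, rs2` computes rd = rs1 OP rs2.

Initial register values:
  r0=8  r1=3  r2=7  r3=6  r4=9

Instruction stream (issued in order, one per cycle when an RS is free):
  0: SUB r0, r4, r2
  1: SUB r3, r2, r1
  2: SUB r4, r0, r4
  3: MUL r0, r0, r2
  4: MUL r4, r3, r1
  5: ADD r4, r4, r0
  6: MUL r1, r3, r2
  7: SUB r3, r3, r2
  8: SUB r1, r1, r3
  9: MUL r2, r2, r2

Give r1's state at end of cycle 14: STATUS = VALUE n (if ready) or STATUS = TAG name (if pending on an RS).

STATUS = TAG Add3

  c1: issue SUB r0<-Add1  regs: r0:Add1,r1:3,r2:7,r3:6,r4:9
  c2: issue SUB r3<-Add2  regs: r0:Add1,r1:3,r2:7,r3:Add2,r4:9
  c3: issue SUB r4<-Add3  regs: r0:Add1,r1:3,r2:7,r3:Add2,r4:Add3
  c4: CDB Add1=2; issue MUL r0<-Mul1  regs: r0:Mul1,r1:3,r2:7,r3:Add2,r4:Add3
  c5: CDB Add2=4; issue MUL r4<-Mul2  regs: r0:Mul1,r1:3,r2:7,r3:4,r4:Mul2
  c6: issue ADD r4<-Add1  regs: r0:Mul1,r1:3,r2:7,r3:4,r4:Add1
  c7: CDB Add3=-7; stall  regs: r0:Mul1,r1:3,r2:7,r3:4,r4:Add1
  c8: CDB Mul1=14; issue MUL r1<-Mul1  regs: r0:14,r1:Mul1,r2:7,r3:4,r4:Add1
  c9: CDB Mul2=12; issue SUB r3<-Add2  regs: r0:14,r1:Mul1,r2:7,r3:Add2,r4:Add1
  c10: issue SUB r1<-Add3  regs: r0:14,r1:Add3,r2:7,r3:Add2,r4:Add1
  c11: issue MUL r2<-Mul2  regs: r0:14,r1:Add3,r2:Mul2,r3:Add2,r4:Add1
  c12: CDB Add1=26  regs: r0:14,r1:Add3,r2:Mul2,r3:Add2,r4:26
  c13: CDB Add2=-3  regs: r0:14,r1:Add3,r2:Mul2,r3:-3,r4:26
  c14: CDB Mul1=28  regs: r0:14,r1:Add3,r2:Mul2,r3:-3,r4:26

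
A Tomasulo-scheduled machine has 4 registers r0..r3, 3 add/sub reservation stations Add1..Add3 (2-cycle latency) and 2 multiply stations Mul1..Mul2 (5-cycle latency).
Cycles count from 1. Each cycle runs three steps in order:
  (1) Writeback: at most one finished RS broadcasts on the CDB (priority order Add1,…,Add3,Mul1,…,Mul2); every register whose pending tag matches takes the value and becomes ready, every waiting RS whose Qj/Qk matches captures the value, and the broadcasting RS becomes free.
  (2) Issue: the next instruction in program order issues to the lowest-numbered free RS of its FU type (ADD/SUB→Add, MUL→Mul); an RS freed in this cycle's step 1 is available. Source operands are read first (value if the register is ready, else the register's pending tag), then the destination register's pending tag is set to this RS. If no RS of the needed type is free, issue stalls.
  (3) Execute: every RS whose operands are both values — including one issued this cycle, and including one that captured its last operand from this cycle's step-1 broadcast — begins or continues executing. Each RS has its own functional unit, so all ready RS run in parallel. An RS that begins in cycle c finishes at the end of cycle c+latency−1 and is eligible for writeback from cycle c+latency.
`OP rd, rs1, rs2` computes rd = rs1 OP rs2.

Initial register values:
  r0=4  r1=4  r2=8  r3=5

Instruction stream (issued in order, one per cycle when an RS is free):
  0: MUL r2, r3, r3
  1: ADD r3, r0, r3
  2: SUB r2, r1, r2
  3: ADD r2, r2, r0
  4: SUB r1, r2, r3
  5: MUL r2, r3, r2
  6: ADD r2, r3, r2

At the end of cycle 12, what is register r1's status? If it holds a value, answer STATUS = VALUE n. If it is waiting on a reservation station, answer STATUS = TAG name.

  c1: issue MUL r2<-Mul1  regs: r0:4,r1:4,r2:Mul1,r3:5
  c2: issue ADD r3<-Add1  regs: r0:4,r1:4,r2:Mul1,r3:Add1
  c3: issue SUB r2<-Add2  regs: r0:4,r1:4,r2:Add2,r3:Add1
  c4: CDB Add1=9; issue ADD r2<-Add1  regs: r0:4,r1:4,r2:Add1,r3:9
  c5: issue SUB r1<-Add3  regs: r0:4,r1:Add3,r2:Add1,r3:9
  c6: CDB Mul1=25; issue MUL r2<-Mul1  regs: r0:4,r1:Add3,r2:Mul1,r3:9
  c7: stall  regs: r0:4,r1:Add3,r2:Mul1,r3:9
  c8: CDB Add2=-21; issue ADD r2<-Add2  regs: r0:4,r1:Add3,r2:Add2,r3:9
  c9: -  regs: r0:4,r1:Add3,r2:Add2,r3:9
  c10: CDB Add1=-17  regs: r0:4,r1:Add3,r2:Add2,r3:9
  c11: -  regs: r0:4,r1:Add3,r2:Add2,r3:9
  c12: CDB Add3=-26  regs: r0:4,r1:-26,r2:Add2,r3:9

STATUS = VALUE -26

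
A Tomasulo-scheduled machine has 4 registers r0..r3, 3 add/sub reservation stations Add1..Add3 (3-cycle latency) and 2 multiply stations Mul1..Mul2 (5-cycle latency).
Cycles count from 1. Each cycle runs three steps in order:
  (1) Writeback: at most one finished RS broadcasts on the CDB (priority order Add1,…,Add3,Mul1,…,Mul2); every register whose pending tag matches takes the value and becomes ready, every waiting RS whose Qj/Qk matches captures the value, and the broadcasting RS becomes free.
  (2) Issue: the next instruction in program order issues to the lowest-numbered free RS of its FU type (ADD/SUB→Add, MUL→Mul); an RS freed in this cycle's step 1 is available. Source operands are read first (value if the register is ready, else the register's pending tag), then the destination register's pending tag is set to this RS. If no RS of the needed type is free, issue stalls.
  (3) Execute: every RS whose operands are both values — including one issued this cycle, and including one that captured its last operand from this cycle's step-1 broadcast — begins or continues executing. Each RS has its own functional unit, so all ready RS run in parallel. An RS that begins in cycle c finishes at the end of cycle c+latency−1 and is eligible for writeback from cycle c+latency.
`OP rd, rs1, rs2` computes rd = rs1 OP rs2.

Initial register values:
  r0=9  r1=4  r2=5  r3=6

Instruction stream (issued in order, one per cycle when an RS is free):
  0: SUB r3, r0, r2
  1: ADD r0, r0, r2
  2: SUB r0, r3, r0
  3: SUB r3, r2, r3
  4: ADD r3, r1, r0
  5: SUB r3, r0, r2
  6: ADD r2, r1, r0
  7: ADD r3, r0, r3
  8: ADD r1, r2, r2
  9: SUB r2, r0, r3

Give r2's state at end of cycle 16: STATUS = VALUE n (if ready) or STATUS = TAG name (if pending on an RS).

STATUS = TAG Add3

  c1: issue SUB r3<-Add1  regs: r0:9,r1:4,r2:5,r3:Add1
  c2: issue ADD r0<-Add2  regs: r0:Add2,r1:4,r2:5,r3:Add1
  c3: issue SUB r0<-Add3  regs: r0:Add3,r1:4,r2:5,r3:Add1
  c4: CDB Add1=4; issue SUB r3<-Add1  regs: r0:Add3,r1:4,r2:5,r3:Add1
  c5: CDB Add2=14; issue ADD r3<-Add2  regs: r0:Add3,r1:4,r2:5,r3:Add2
  c6: stall  regs: r0:Add3,r1:4,r2:5,r3:Add2
  c7: CDB Add1=1; issue SUB r3<-Add1  regs: r0:Add3,r1:4,r2:5,r3:Add1
  c8: CDB Add3=-10; issue ADD r2<-Add3  regs: r0:-10,r1:4,r2:Add3,r3:Add1
  c9: stall  regs: r0:-10,r1:4,r2:Add3,r3:Add1
  c10: stall  regs: r0:-10,r1:4,r2:Add3,r3:Add1
  c11: CDB Add1=-15; issue ADD r3<-Add1  regs: r0:-10,r1:4,r2:Add3,r3:Add1
  c12: CDB Add2=-6; issue ADD r1<-Add2  regs: r0:-10,r1:Add2,r2:Add3,r3:Add1
  c13: CDB Add3=-6; issue SUB r2<-Add3  regs: r0:-10,r1:Add2,r2:Add3,r3:Add1
  c14: CDB Add1=-25  regs: r0:-10,r1:Add2,r2:Add3,r3:-25
  c15: -  regs: r0:-10,r1:Add2,r2:Add3,r3:-25
  c16: CDB Add2=-12  regs: r0:-10,r1:-12,r2:Add3,r3:-25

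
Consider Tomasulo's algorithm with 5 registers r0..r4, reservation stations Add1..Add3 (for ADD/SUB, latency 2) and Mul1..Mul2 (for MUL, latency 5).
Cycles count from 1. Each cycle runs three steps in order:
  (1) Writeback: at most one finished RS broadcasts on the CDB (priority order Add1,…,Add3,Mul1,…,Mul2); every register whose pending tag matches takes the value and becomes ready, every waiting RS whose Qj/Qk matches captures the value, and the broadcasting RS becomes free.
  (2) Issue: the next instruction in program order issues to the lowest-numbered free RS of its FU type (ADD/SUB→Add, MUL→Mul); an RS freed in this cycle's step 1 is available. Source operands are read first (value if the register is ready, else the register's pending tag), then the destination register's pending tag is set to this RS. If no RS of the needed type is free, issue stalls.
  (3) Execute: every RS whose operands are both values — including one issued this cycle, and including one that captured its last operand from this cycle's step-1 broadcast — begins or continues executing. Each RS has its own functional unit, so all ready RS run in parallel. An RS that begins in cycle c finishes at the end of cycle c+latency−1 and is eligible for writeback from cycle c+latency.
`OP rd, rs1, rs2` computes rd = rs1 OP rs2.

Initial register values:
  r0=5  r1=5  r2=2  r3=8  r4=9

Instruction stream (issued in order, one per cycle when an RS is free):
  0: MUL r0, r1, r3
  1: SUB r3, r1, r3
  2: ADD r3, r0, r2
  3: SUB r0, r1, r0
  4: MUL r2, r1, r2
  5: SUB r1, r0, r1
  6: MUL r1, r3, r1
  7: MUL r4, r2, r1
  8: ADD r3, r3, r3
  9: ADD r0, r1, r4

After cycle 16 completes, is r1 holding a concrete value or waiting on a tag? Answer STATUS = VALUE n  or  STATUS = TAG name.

c1: issue MUL r0<-Mul1 | r0:Mul1,r1:5,r2:2,r3:8,r4:9
c2: issue SUB r3<-Add1 | r0:Mul1,r1:5,r2:2,r3:Add1,r4:9
c3: issue ADD r3<-Add2 | r0:Mul1,r1:5,r2:2,r3:Add2,r4:9
c4: CDB Add1=-3; issue SUB r0<-Add1 | r0:Add1,r1:5,r2:2,r3:Add2,r4:9
c5: issue MUL r2<-Mul2 | r0:Add1,r1:5,r2:Mul2,r3:Add2,r4:9
c6: CDB Mul1=40; issue SUB r1<-Add3 | r0:Add1,r1:Add3,r2:Mul2,r3:Add2,r4:9
c7: issue MUL r1<-Mul1 | r0:Add1,r1:Mul1,r2:Mul2,r3:Add2,r4:9
c8: CDB Add1=-35; stall | r0:-35,r1:Mul1,r2:Mul2,r3:Add2,r4:9
c9: CDB Add2=42; stall | r0:-35,r1:Mul1,r2:Mul2,r3:42,r4:9
c10: CDB Add3=-40; stall | r0:-35,r1:Mul1,r2:Mul2,r3:42,r4:9
c11: CDB Mul2=10; issue MUL r4<-Mul2 | r0:-35,r1:Mul1,r2:10,r3:42,r4:Mul2
c12: issue ADD r3<-Add1 | r0:-35,r1:Mul1,r2:10,r3:Add1,r4:Mul2
c13: issue ADD r0<-Add2 | r0:Add2,r1:Mul1,r2:10,r3:Add1,r4:Mul2
c14: CDB Add1=84 | r0:Add2,r1:Mul1,r2:10,r3:84,r4:Mul2
c15: CDB Mul1=-1680 | r0:Add2,r1:-1680,r2:10,r3:84,r4:Mul2
c16: - | r0:Add2,r1:-1680,r2:10,r3:84,r4:Mul2

STATUS = VALUE -1680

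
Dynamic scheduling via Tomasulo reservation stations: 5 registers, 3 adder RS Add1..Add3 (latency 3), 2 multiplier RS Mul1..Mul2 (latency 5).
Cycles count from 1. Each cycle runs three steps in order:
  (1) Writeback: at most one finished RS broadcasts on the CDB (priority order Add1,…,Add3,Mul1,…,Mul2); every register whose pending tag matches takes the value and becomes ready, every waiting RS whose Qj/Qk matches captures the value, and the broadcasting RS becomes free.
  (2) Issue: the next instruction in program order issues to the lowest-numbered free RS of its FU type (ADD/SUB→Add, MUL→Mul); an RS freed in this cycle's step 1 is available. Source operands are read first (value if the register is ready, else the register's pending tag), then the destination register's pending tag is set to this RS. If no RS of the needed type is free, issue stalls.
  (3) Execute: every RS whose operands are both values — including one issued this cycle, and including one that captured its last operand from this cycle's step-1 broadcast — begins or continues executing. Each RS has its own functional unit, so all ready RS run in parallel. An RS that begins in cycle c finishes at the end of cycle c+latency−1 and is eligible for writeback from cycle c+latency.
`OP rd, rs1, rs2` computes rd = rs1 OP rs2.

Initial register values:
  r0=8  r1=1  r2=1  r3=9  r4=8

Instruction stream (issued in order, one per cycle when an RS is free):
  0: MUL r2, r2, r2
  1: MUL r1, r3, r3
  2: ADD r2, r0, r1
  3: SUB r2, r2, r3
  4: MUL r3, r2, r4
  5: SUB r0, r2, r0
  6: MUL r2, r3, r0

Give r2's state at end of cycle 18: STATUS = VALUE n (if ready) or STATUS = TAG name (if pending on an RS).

STATUS = TAG Mul2

cycle 1: issue MUL r2<-Mul1 // r0:8,r1:1,r2:Mul1,r3:9,r4:8
cycle 2: issue MUL r1<-Mul2 // r0:8,r1:Mul2,r2:Mul1,r3:9,r4:8
cycle 3: issue ADD r2<-Add1 // r0:8,r1:Mul2,r2:Add1,r3:9,r4:8
cycle 4: issue SUB r2<-Add2 // r0:8,r1:Mul2,r2:Add2,r3:9,r4:8
cycle 5: stall // r0:8,r1:Mul2,r2:Add2,r3:9,r4:8
cycle 6: CDB Mul1=1; issue MUL r3<-Mul1 // r0:8,r1:Mul2,r2:Add2,r3:Mul1,r4:8
cycle 7: CDB Mul2=81; issue SUB r0<-Add3 // r0:Add3,r1:81,r2:Add2,r3:Mul1,r4:8
cycle 8: issue MUL r2<-Mul2 // r0:Add3,r1:81,r2:Mul2,r3:Mul1,r4:8
cycle 9: - // r0:Add3,r1:81,r2:Mul2,r3:Mul1,r4:8
cycle 10: CDB Add1=89 // r0:Add3,r1:81,r2:Mul2,r3:Mul1,r4:8
cycle 11: - // r0:Add3,r1:81,r2:Mul2,r3:Mul1,r4:8
cycle 12: - // r0:Add3,r1:81,r2:Mul2,r3:Mul1,r4:8
cycle 13: CDB Add2=80 // r0:Add3,r1:81,r2:Mul2,r3:Mul1,r4:8
cycle 14: - // r0:Add3,r1:81,r2:Mul2,r3:Mul1,r4:8
cycle 15: - // r0:Add3,r1:81,r2:Mul2,r3:Mul1,r4:8
cycle 16: CDB Add3=72 // r0:72,r1:81,r2:Mul2,r3:Mul1,r4:8
cycle 17: - // r0:72,r1:81,r2:Mul2,r3:Mul1,r4:8
cycle 18: CDB Mul1=640 // r0:72,r1:81,r2:Mul2,r3:640,r4:8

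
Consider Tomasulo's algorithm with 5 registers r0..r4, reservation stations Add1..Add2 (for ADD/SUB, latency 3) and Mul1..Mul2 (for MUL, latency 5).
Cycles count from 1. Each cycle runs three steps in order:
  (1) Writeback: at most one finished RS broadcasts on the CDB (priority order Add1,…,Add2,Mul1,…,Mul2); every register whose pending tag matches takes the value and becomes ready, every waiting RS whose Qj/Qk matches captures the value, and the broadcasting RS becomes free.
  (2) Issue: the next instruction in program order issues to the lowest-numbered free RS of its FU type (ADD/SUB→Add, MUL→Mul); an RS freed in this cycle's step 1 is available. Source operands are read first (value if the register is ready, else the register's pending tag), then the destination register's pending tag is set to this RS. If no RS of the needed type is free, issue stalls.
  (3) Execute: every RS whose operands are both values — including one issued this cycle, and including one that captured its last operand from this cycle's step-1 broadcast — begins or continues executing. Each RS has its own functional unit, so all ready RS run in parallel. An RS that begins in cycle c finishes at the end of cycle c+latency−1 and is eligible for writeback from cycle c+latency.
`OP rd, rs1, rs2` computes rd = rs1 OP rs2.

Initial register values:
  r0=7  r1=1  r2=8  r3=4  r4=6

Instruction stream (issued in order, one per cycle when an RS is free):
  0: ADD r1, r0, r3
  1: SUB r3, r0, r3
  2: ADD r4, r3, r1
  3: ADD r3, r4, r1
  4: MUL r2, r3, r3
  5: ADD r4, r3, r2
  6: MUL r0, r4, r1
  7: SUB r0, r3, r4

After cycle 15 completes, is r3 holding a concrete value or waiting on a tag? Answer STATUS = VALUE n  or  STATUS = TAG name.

STATUS = VALUE 25

cycle 1: issue ADD r1<-Add1 // r0:7,r1:Add1,r2:8,r3:4,r4:6
cycle 2: issue SUB r3<-Add2 // r0:7,r1:Add1,r2:8,r3:Add2,r4:6
cycle 3: stall // r0:7,r1:Add1,r2:8,r3:Add2,r4:6
cycle 4: CDB Add1=11; issue ADD r4<-Add1 // r0:7,r1:11,r2:8,r3:Add2,r4:Add1
cycle 5: CDB Add2=3; issue ADD r3<-Add2 // r0:7,r1:11,r2:8,r3:Add2,r4:Add1
cycle 6: issue MUL r2<-Mul1 // r0:7,r1:11,r2:Mul1,r3:Add2,r4:Add1
cycle 7: stall // r0:7,r1:11,r2:Mul1,r3:Add2,r4:Add1
cycle 8: CDB Add1=14; issue ADD r4<-Add1 // r0:7,r1:11,r2:Mul1,r3:Add2,r4:Add1
cycle 9: issue MUL r0<-Mul2 // r0:Mul2,r1:11,r2:Mul1,r3:Add2,r4:Add1
cycle 10: stall // r0:Mul2,r1:11,r2:Mul1,r3:Add2,r4:Add1
cycle 11: CDB Add2=25; issue SUB r0<-Add2 // r0:Add2,r1:11,r2:Mul1,r3:25,r4:Add1
cycle 12: - // r0:Add2,r1:11,r2:Mul1,r3:25,r4:Add1
cycle 13: - // r0:Add2,r1:11,r2:Mul1,r3:25,r4:Add1
cycle 14: - // r0:Add2,r1:11,r2:Mul1,r3:25,r4:Add1
cycle 15: - // r0:Add2,r1:11,r2:Mul1,r3:25,r4:Add1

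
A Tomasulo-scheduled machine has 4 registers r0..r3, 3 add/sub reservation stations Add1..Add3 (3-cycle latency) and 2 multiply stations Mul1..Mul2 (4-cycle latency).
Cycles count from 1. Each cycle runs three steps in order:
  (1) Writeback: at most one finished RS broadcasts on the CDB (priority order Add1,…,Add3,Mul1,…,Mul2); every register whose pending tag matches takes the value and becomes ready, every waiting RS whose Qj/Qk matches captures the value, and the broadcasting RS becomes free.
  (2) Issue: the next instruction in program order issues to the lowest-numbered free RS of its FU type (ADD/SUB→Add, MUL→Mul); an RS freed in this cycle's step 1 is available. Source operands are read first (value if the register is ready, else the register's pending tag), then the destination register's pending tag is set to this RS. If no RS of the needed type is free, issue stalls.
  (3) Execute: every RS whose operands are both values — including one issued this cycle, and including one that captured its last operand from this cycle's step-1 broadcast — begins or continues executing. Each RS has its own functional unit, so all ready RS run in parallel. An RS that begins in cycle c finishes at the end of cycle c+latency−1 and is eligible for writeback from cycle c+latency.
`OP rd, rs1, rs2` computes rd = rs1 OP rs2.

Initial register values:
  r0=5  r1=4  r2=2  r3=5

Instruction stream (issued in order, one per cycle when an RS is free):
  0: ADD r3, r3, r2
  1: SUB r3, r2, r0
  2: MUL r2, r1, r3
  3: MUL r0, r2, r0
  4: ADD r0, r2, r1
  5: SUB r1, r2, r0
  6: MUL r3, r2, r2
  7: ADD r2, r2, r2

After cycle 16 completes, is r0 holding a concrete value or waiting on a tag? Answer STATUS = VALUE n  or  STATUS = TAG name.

STATUS = VALUE -8

cycle 1: issue ADD r3<-Add1 // r0:5,r1:4,r2:2,r3:Add1
cycle 2: issue SUB r3<-Add2 // r0:5,r1:4,r2:2,r3:Add2
cycle 3: issue MUL r2<-Mul1 // r0:5,r1:4,r2:Mul1,r3:Add2
cycle 4: CDB Add1=7; issue MUL r0<-Mul2 // r0:Mul2,r1:4,r2:Mul1,r3:Add2
cycle 5: CDB Add2=-3; issue ADD r0<-Add1 // r0:Add1,r1:4,r2:Mul1,r3:-3
cycle 6: issue SUB r1<-Add2 // r0:Add1,r1:Add2,r2:Mul1,r3:-3
cycle 7: stall // r0:Add1,r1:Add2,r2:Mul1,r3:-3
cycle 8: stall // r0:Add1,r1:Add2,r2:Mul1,r3:-3
cycle 9: CDB Mul1=-12; issue MUL r3<-Mul1 // r0:Add1,r1:Add2,r2:-12,r3:Mul1
cycle 10: issue ADD r2<-Add3 // r0:Add1,r1:Add2,r2:Add3,r3:Mul1
cycle 11: - // r0:Add1,r1:Add2,r2:Add3,r3:Mul1
cycle 12: CDB Add1=-8 // r0:-8,r1:Add2,r2:Add3,r3:Mul1
cycle 13: CDB Add3=-24 // r0:-8,r1:Add2,r2:-24,r3:Mul1
cycle 14: CDB Mul1=144 // r0:-8,r1:Add2,r2:-24,r3:144
cycle 15: CDB Add2=-4 // r0:-8,r1:-4,r2:-24,r3:144
cycle 16: CDB Mul2=-60 // r0:-8,r1:-4,r2:-24,r3:144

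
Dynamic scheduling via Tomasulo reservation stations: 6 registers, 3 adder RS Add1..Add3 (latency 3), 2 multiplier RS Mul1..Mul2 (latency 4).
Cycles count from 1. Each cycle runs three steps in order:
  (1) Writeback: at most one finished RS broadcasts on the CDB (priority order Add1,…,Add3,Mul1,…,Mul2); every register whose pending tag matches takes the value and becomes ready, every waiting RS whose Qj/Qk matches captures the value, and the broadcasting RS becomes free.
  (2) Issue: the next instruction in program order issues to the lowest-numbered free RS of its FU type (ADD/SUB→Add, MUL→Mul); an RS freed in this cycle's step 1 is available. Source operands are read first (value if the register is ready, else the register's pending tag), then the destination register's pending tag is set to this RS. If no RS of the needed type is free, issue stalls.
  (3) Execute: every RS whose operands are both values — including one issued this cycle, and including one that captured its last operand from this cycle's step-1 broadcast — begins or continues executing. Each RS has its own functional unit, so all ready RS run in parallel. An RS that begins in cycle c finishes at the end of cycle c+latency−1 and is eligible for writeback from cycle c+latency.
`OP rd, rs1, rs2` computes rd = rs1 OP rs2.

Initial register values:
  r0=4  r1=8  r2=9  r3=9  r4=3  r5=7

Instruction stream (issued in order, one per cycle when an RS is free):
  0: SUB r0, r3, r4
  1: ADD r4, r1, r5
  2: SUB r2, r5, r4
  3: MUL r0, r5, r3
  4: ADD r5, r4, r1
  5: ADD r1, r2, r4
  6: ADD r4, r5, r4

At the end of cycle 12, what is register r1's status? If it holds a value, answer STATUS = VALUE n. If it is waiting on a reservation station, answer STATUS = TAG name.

STATUS = VALUE 7

c1: issue SUB r0<-Add1 | r0:Add1,r1:8,r2:9,r3:9,r4:3,r5:7
c2: issue ADD r4<-Add2 | r0:Add1,r1:8,r2:9,r3:9,r4:Add2,r5:7
c3: issue SUB r2<-Add3 | r0:Add1,r1:8,r2:Add3,r3:9,r4:Add2,r5:7
c4: CDB Add1=6; issue MUL r0<-Mul1 | r0:Mul1,r1:8,r2:Add3,r3:9,r4:Add2,r5:7
c5: CDB Add2=15; issue ADD r5<-Add1 | r0:Mul1,r1:8,r2:Add3,r3:9,r4:15,r5:Add1
c6: issue ADD r1<-Add2 | r0:Mul1,r1:Add2,r2:Add3,r3:9,r4:15,r5:Add1
c7: stall | r0:Mul1,r1:Add2,r2:Add3,r3:9,r4:15,r5:Add1
c8: CDB Add1=23; issue ADD r4<-Add1 | r0:Mul1,r1:Add2,r2:Add3,r3:9,r4:Add1,r5:23
c9: CDB Add3=-8 | r0:Mul1,r1:Add2,r2:-8,r3:9,r4:Add1,r5:23
c10: CDB Mul1=63 | r0:63,r1:Add2,r2:-8,r3:9,r4:Add1,r5:23
c11: CDB Add1=38 | r0:63,r1:Add2,r2:-8,r3:9,r4:38,r5:23
c12: CDB Add2=7 | r0:63,r1:7,r2:-8,r3:9,r4:38,r5:23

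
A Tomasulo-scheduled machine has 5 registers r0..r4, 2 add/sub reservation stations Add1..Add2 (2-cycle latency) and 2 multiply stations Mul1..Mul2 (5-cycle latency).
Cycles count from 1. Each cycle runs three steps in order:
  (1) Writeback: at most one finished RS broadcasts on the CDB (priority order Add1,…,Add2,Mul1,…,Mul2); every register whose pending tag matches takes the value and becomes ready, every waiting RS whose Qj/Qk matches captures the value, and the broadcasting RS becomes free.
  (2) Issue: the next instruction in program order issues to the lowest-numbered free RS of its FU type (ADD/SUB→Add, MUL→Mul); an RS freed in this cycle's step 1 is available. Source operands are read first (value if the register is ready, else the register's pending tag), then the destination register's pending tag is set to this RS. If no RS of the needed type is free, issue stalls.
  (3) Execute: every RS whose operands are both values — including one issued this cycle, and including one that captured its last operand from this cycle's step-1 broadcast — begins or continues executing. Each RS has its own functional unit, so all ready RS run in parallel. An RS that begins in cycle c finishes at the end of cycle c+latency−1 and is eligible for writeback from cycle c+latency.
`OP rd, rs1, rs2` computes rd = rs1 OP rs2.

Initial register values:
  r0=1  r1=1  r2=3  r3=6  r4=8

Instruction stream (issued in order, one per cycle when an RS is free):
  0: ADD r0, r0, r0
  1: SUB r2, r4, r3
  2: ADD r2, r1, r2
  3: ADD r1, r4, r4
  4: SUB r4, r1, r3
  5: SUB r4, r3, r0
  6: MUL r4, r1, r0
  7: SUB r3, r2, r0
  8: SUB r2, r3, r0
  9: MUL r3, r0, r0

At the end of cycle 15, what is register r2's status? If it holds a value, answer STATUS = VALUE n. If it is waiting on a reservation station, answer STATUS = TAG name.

c1: issue ADD r0<-Add1 | r0:Add1,r1:1,r2:3,r3:6,r4:8
c2: issue SUB r2<-Add2 | r0:Add1,r1:1,r2:Add2,r3:6,r4:8
c3: CDB Add1=2; issue ADD r2<-Add1 | r0:2,r1:1,r2:Add1,r3:6,r4:8
c4: CDB Add2=2; issue ADD r1<-Add2 | r0:2,r1:Add2,r2:Add1,r3:6,r4:8
c5: stall | r0:2,r1:Add2,r2:Add1,r3:6,r4:8
c6: CDB Add1=3; issue SUB r4<-Add1 | r0:2,r1:Add2,r2:3,r3:6,r4:Add1
c7: CDB Add2=16; issue SUB r4<-Add2 | r0:2,r1:16,r2:3,r3:6,r4:Add2
c8: issue MUL r4<-Mul1 | r0:2,r1:16,r2:3,r3:6,r4:Mul1
c9: CDB Add1=10; issue SUB r3<-Add1 | r0:2,r1:16,r2:3,r3:Add1,r4:Mul1
c10: CDB Add2=4; issue SUB r2<-Add2 | r0:2,r1:16,r2:Add2,r3:Add1,r4:Mul1
c11: CDB Add1=1; issue MUL r3<-Mul2 | r0:2,r1:16,r2:Add2,r3:Mul2,r4:Mul1
c12: - | r0:2,r1:16,r2:Add2,r3:Mul2,r4:Mul1
c13: CDB Add2=-1 | r0:2,r1:16,r2:-1,r3:Mul2,r4:Mul1
c14: CDB Mul1=32 | r0:2,r1:16,r2:-1,r3:Mul2,r4:32
c15: - | r0:2,r1:16,r2:-1,r3:Mul2,r4:32

STATUS = VALUE -1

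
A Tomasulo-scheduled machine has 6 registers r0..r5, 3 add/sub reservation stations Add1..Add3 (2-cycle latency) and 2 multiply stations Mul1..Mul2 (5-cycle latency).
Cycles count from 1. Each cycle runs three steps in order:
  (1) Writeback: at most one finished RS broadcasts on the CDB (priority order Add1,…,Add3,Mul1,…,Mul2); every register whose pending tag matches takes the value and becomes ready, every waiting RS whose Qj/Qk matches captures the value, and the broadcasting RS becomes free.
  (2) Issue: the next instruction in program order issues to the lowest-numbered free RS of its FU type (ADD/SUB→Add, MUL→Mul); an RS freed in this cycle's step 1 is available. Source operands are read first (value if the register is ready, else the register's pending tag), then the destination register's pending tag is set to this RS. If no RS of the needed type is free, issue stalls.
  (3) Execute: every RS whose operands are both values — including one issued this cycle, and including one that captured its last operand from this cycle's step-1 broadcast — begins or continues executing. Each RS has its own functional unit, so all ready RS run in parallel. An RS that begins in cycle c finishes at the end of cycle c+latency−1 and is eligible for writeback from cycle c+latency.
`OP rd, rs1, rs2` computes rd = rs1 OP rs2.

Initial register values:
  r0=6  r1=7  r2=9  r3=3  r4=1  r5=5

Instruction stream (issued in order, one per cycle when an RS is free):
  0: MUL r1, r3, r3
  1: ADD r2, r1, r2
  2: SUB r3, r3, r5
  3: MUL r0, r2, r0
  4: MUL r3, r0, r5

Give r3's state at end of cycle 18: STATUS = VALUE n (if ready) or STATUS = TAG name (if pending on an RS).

STATUS = VALUE 540

c1: issue MUL r1<-Mul1 | r0:6,r1:Mul1,r2:9,r3:3,r4:1,r5:5
c2: issue ADD r2<-Add1 | r0:6,r1:Mul1,r2:Add1,r3:3,r4:1,r5:5
c3: issue SUB r3<-Add2 | r0:6,r1:Mul1,r2:Add1,r3:Add2,r4:1,r5:5
c4: issue MUL r0<-Mul2 | r0:Mul2,r1:Mul1,r2:Add1,r3:Add2,r4:1,r5:5
c5: CDB Add2=-2; stall | r0:Mul2,r1:Mul1,r2:Add1,r3:-2,r4:1,r5:5
c6: CDB Mul1=9; issue MUL r3<-Mul1 | r0:Mul2,r1:9,r2:Add1,r3:Mul1,r4:1,r5:5
c7: - | r0:Mul2,r1:9,r2:Add1,r3:Mul1,r4:1,r5:5
c8: CDB Add1=18 | r0:Mul2,r1:9,r2:18,r3:Mul1,r4:1,r5:5
c9: - | r0:Mul2,r1:9,r2:18,r3:Mul1,r4:1,r5:5
c10: - | r0:Mul2,r1:9,r2:18,r3:Mul1,r4:1,r5:5
c11: - | r0:Mul2,r1:9,r2:18,r3:Mul1,r4:1,r5:5
c12: - | r0:Mul2,r1:9,r2:18,r3:Mul1,r4:1,r5:5
c13: CDB Mul2=108 | r0:108,r1:9,r2:18,r3:Mul1,r4:1,r5:5
c14: - | r0:108,r1:9,r2:18,r3:Mul1,r4:1,r5:5
c15: - | r0:108,r1:9,r2:18,r3:Mul1,r4:1,r5:5
c16: - | r0:108,r1:9,r2:18,r3:Mul1,r4:1,r5:5
c17: - | r0:108,r1:9,r2:18,r3:Mul1,r4:1,r5:5
c18: CDB Mul1=540 | r0:108,r1:9,r2:18,r3:540,r4:1,r5:5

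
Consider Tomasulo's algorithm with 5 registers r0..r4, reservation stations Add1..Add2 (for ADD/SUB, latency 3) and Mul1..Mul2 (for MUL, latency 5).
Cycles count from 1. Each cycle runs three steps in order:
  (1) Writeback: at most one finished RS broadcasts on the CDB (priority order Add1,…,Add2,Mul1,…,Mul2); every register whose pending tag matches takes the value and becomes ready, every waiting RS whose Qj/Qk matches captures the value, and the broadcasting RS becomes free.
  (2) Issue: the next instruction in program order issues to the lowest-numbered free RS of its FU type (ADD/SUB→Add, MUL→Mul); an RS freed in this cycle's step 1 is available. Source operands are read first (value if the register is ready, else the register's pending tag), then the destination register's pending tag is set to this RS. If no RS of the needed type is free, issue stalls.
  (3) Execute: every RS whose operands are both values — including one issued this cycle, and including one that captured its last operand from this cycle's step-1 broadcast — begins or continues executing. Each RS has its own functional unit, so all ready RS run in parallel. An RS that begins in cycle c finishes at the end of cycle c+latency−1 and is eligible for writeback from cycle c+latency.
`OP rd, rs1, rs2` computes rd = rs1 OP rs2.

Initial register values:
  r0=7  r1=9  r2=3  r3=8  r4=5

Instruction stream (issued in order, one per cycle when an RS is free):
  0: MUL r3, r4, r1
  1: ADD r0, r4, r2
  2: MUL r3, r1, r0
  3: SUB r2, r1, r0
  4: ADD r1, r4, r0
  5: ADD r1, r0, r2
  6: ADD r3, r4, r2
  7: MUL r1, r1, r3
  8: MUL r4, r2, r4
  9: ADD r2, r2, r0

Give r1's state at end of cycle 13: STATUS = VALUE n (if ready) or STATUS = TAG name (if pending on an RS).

c1: issue MUL r3<-Mul1 | r0:7,r1:9,r2:3,r3:Mul1,r4:5
c2: issue ADD r0<-Add1 | r0:Add1,r1:9,r2:3,r3:Mul1,r4:5
c3: issue MUL r3<-Mul2 | r0:Add1,r1:9,r2:3,r3:Mul2,r4:5
c4: issue SUB r2<-Add2 | r0:Add1,r1:9,r2:Add2,r3:Mul2,r4:5
c5: CDB Add1=8; issue ADD r1<-Add1 | r0:8,r1:Add1,r2:Add2,r3:Mul2,r4:5
c6: CDB Mul1=45; stall | r0:8,r1:Add1,r2:Add2,r3:Mul2,r4:5
c7: stall | r0:8,r1:Add1,r2:Add2,r3:Mul2,r4:5
c8: CDB Add1=13; issue ADD r1<-Add1 | r0:8,r1:Add1,r2:Add2,r3:Mul2,r4:5
c9: CDB Add2=1; issue ADD r3<-Add2 | r0:8,r1:Add1,r2:1,r3:Add2,r4:5
c10: CDB Mul2=72; issue MUL r1<-Mul1 | r0:8,r1:Mul1,r2:1,r3:Add2,r4:5
c11: issue MUL r4<-Mul2 | r0:8,r1:Mul1,r2:1,r3:Add2,r4:Mul2
c12: CDB Add1=9; issue ADD r2<-Add1 | r0:8,r1:Mul1,r2:Add1,r3:Add2,r4:Mul2
c13: CDB Add2=6 | r0:8,r1:Mul1,r2:Add1,r3:6,r4:Mul2

STATUS = TAG Mul1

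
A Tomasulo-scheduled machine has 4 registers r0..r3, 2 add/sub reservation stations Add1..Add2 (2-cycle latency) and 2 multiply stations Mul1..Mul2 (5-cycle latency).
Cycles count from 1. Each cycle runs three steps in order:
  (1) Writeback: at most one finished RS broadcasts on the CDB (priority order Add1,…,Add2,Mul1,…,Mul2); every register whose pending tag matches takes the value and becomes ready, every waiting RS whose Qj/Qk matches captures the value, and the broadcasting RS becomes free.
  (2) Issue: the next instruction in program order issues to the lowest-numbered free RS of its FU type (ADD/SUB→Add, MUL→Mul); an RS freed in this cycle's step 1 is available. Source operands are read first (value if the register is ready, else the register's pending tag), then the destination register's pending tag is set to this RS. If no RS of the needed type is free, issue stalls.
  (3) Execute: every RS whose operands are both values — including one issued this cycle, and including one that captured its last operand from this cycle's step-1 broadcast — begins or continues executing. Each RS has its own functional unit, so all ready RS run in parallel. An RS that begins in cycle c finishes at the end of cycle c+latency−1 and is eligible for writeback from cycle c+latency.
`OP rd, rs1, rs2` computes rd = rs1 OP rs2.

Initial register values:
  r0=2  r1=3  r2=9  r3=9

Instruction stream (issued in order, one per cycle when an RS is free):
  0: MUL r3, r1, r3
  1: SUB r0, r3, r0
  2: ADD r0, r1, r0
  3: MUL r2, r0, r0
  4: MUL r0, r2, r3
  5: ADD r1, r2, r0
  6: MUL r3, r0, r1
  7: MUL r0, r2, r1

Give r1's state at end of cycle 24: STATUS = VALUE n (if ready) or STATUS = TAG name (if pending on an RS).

  c1: issue MUL r3<-Mul1  regs: r0:2,r1:3,r2:9,r3:Mul1
  c2: issue SUB r0<-Add1  regs: r0:Add1,r1:3,r2:9,r3:Mul1
  c3: issue ADD r0<-Add2  regs: r0:Add2,r1:3,r2:9,r3:Mul1
  c4: issue MUL r2<-Mul2  regs: r0:Add2,r1:3,r2:Mul2,r3:Mul1
  c5: stall  regs: r0:Add2,r1:3,r2:Mul2,r3:Mul1
  c6: CDB Mul1=27; issue MUL r0<-Mul1  regs: r0:Mul1,r1:3,r2:Mul2,r3:27
  c7: stall  regs: r0:Mul1,r1:3,r2:Mul2,r3:27
  c8: CDB Add1=25; issue ADD r1<-Add1  regs: r0:Mul1,r1:Add1,r2:Mul2,r3:27
  c9: stall  regs: r0:Mul1,r1:Add1,r2:Mul2,r3:27
  c10: CDB Add2=28; stall  regs: r0:Mul1,r1:Add1,r2:Mul2,r3:27
  c11: stall  regs: r0:Mul1,r1:Add1,r2:Mul2,r3:27
  c12: stall  regs: r0:Mul1,r1:Add1,r2:Mul2,r3:27
  c13: stall  regs: r0:Mul1,r1:Add1,r2:Mul2,r3:27
  c14: stall  regs: r0:Mul1,r1:Add1,r2:Mul2,r3:27
  c15: CDB Mul2=784; issue MUL r3<-Mul2  regs: r0:Mul1,r1:Add1,r2:784,r3:Mul2
  c16: stall  regs: r0:Mul1,r1:Add1,r2:784,r3:Mul2
  c17: stall  regs: r0:Mul1,r1:Add1,r2:784,r3:Mul2
  c18: stall  regs: r0:Mul1,r1:Add1,r2:784,r3:Mul2
  c19: stall  regs: r0:Mul1,r1:Add1,r2:784,r3:Mul2
  c20: CDB Mul1=21168; issue MUL r0<-Mul1  regs: r0:Mul1,r1:Add1,r2:784,r3:Mul2
  c21: -  regs: r0:Mul1,r1:Add1,r2:784,r3:Mul2
  c22: CDB Add1=21952  regs: r0:Mul1,r1:21952,r2:784,r3:Mul2
  c23: -  regs: r0:Mul1,r1:21952,r2:784,r3:Mul2
  c24: -  regs: r0:Mul1,r1:21952,r2:784,r3:Mul2

STATUS = VALUE 21952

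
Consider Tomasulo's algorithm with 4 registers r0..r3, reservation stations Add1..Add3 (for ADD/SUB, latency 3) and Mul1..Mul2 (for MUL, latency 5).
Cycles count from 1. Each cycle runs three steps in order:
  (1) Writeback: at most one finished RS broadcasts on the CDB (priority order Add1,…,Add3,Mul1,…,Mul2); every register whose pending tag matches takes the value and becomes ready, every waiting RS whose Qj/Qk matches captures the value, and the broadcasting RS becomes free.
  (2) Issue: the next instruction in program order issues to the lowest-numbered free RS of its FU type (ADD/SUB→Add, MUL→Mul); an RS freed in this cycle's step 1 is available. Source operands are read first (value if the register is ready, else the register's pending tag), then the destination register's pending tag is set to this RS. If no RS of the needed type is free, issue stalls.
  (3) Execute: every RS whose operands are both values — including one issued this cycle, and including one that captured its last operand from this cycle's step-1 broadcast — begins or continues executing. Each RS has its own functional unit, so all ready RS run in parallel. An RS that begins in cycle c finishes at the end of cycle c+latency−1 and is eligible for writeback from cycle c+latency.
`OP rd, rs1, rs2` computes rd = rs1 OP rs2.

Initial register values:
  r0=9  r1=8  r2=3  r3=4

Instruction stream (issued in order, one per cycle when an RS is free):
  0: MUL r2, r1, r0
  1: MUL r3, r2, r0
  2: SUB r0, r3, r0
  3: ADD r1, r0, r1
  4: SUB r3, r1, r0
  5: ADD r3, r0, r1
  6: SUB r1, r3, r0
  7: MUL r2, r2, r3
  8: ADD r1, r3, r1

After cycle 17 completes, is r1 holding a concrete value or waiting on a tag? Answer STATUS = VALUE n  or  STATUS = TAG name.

STATUS = TAG Add2

cycle 1: issue MUL r2<-Mul1 // r0:9,r1:8,r2:Mul1,r3:4
cycle 2: issue MUL r3<-Mul2 // r0:9,r1:8,r2:Mul1,r3:Mul2
cycle 3: issue SUB r0<-Add1 // r0:Add1,r1:8,r2:Mul1,r3:Mul2
cycle 4: issue ADD r1<-Add2 // r0:Add1,r1:Add2,r2:Mul1,r3:Mul2
cycle 5: issue SUB r3<-Add3 // r0:Add1,r1:Add2,r2:Mul1,r3:Add3
cycle 6: CDB Mul1=72; stall // r0:Add1,r1:Add2,r2:72,r3:Add3
cycle 7: stall // r0:Add1,r1:Add2,r2:72,r3:Add3
cycle 8: stall // r0:Add1,r1:Add2,r2:72,r3:Add3
cycle 9: stall // r0:Add1,r1:Add2,r2:72,r3:Add3
cycle 10: stall // r0:Add1,r1:Add2,r2:72,r3:Add3
cycle 11: CDB Mul2=648; stall // r0:Add1,r1:Add2,r2:72,r3:Add3
cycle 12: stall // r0:Add1,r1:Add2,r2:72,r3:Add3
cycle 13: stall // r0:Add1,r1:Add2,r2:72,r3:Add3
cycle 14: CDB Add1=639; issue ADD r3<-Add1 // r0:639,r1:Add2,r2:72,r3:Add1
cycle 15: stall // r0:639,r1:Add2,r2:72,r3:Add1
cycle 16: stall // r0:639,r1:Add2,r2:72,r3:Add1
cycle 17: CDB Add2=647; issue SUB r1<-Add2 // r0:639,r1:Add2,r2:72,r3:Add1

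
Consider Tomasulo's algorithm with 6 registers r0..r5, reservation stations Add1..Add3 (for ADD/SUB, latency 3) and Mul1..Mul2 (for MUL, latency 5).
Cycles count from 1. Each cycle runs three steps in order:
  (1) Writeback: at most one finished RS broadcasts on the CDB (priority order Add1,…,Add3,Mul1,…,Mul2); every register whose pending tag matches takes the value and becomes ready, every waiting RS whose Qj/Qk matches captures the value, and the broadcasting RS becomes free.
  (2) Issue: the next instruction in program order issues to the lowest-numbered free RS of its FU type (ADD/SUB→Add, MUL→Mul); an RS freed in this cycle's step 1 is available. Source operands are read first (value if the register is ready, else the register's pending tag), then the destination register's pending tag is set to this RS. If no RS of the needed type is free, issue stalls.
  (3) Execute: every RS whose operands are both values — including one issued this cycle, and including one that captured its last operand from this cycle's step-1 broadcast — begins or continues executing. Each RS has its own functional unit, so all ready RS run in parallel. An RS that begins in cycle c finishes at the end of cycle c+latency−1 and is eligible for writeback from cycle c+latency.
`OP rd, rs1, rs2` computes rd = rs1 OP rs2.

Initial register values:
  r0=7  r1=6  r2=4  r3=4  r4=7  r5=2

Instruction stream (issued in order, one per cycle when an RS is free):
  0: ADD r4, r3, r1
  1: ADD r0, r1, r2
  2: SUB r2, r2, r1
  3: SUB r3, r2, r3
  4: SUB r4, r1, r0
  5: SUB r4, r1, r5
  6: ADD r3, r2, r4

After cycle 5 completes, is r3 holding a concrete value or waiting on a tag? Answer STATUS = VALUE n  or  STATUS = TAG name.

STATUS = TAG Add1

cycle 1: issue ADD r4<-Add1 // r0:7,r1:6,r2:4,r3:4,r4:Add1,r5:2
cycle 2: issue ADD r0<-Add2 // r0:Add2,r1:6,r2:4,r3:4,r4:Add1,r5:2
cycle 3: issue SUB r2<-Add3 // r0:Add2,r1:6,r2:Add3,r3:4,r4:Add1,r5:2
cycle 4: CDB Add1=10; issue SUB r3<-Add1 // r0:Add2,r1:6,r2:Add3,r3:Add1,r4:10,r5:2
cycle 5: CDB Add2=10; issue SUB r4<-Add2 // r0:10,r1:6,r2:Add3,r3:Add1,r4:Add2,r5:2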